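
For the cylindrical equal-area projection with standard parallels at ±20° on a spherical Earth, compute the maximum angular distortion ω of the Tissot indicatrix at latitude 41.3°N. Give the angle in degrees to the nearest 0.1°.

Cylindrical equal-area (φ₀ = 20°): h = cos φ / cos 20° along meridians, k = cos 20° / cos φ along parallels; h·k = 1.
At 41.3°: h = 0.7995, k = 1.251; principal scales a = 1.251, b = 0.7995.
sin(ω/2) = (a − b)/(a + b) = 0.4513/2.050 = 0.2201, so ω = 2 arcsin(0.2201) ≈ 25.4°.

25.4°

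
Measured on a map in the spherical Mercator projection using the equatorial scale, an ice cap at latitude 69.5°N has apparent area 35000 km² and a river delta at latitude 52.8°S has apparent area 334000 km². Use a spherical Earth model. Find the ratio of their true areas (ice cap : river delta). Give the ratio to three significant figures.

Since Mercator area scale is 1/cos²φ, the true area equals the apparent area multiplied by cos²φ.
True area of ice cap: 35000 × cos²(69.5°) = 35000 × 0.1226 = 4293 km².
True area of river delta: 334000 × cos²(52.8°) = 334000 × 0.3655 = 122100 km².
Ratio = 4293 / 122100 ≈ 0.0352.

0.0352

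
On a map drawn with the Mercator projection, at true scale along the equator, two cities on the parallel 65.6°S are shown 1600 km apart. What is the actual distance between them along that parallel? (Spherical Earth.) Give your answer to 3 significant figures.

Mercator is conformal, so the point scale is isotropic: h = k = sec φ = 1/cos φ.
Along the parallel at 65.6°, map distances are exaggerated by k = sec 65.6° = 2.421.
True distance = 1600 / 2.421 = 1600 × cos 65.6° ≈ 661 km.

661 km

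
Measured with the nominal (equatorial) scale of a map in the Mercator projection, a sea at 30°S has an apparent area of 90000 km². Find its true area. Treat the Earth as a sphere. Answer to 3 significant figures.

67500 km²

The Mercator projection is conformal; its linear scale factor is the same in every direction and equals sec φ = 1/cos φ.
Areal scale = k² = sec²φ = 1/cos²(30°) = 1/0.8660² = 1.333.
True area = apparent / (areal scale) = 90000 / 1.333 ≈ 67500 km².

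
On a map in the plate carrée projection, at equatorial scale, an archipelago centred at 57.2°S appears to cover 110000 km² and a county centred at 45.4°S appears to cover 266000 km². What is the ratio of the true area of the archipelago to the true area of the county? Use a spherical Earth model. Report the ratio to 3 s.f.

0.319

On the plate carrée, areal scale = h·k = 1 × sec φ, so true area = apparent × cos φ.
True area of archipelago: 110000 × cos(57.2°) = 110000 × 0.5417 = 59590 km².
True area of county: 266000 × cos(45.4°) = 266000 × 0.7022 = 186800 km².
Ratio = 59590 / 186800 ≈ 0.319.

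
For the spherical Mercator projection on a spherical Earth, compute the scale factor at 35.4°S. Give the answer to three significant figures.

1.23

The Mercator projection is conformal; its linear scale factor is the same in every direction and equals sec φ = 1/cos φ.
k = 1/cos 35.4° = 1/0.8151 = 1.227.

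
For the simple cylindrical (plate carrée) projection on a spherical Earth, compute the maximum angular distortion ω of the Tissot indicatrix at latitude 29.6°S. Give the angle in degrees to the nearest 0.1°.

For the equirectangular projection with φ₀ = 0 (plate carrée), h = 1 along meridians and k = sec φ along parallels.
At 29.6°: h = 1.000, k = 1.150; principal scales a = 1.150, b = 1.000.
sin(ω/2) = (a − b)/(a + b) = 0.1501/2.150 = 0.06981, so ω = 2 arcsin(0.06981) ≈ 8.0°.

8.0°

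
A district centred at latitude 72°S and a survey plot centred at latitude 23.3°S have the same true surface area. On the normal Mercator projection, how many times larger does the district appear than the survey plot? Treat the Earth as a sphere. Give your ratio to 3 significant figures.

Mercator areal scale is sec²φ.
At 72°: sec²(72°) = 1/0.3090² = 10.47.
At 23.3°: sec²(23.3°) = 1/0.9184² = 1.185.
Ratio = 10.47/1.185 = cos²(23.3°)/cos²(72°) ≈ 8.83.

8.83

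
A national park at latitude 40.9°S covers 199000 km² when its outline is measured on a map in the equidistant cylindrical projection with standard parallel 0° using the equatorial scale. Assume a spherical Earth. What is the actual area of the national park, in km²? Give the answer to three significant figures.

150000 km²

Plate carrée maps x = Rλ, y = Rφ. The meridian scale is h = 1 and the parallel scale is k = 1/cos φ = sec φ.
Areal scale = h·k = 1 × sec φ; at 40.9°, h = 1.000, k = 1.323, so h·k = 1.323.
True area = apparent / (areal scale) = 199000 / 1.323 ≈ 150000 km².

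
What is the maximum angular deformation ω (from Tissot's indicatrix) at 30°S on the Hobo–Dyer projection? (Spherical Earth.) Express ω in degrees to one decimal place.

10.0°

Hobo–Dyer is a cylindrical equal-area projection with standard parallels at ±37.5°. For cylindrical equal-area with standard parallel φ₀, h = cos φ / cos φ₀ and k = cos φ₀ / cos φ, so h·k = 1.
At 30°: h = 1.092, k = 0.9161; principal scales a = 1.092, b = 0.9161.
sin(ω/2) = (a − b)/(a + b) = 0.1755/2.008 = 0.08742, so ω = 2 arcsin(0.08742) ≈ 10.0°.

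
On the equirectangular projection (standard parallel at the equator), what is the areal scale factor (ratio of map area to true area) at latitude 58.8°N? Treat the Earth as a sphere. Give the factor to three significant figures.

1.93

For the equirectangular projection with φ₀ = 0 (plate carrée), h = 1 along meridians and k = sec φ along parallels.
Areal scale = h·k = 1 × sec φ; at 58.8°, h = 1.000, k = 1.930, so h·k = 1.930.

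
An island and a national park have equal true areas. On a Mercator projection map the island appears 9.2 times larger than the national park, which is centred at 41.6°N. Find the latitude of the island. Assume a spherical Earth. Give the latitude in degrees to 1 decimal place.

For equal true areas on Mercator, apparent areas scale as sec²φ, so the ratio is cos²φ₂ / cos²φ₁.
cos²φ₂ / cos²φ₁ = 9.2  ⇒  cos φ₁ = cos 41.6° / √9.2 = 0.7478/3.033 = 0.2465.
φ₁ = arccos(0.2465) ≈ 75.7°.

75.7°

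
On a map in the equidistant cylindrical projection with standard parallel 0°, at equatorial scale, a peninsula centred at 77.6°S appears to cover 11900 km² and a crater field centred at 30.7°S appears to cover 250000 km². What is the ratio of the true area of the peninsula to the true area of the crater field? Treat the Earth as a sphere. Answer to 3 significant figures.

0.0119

Plate carrée has h = 1 and k = sec φ, giving areal scale sec φ; true area = (apparent area) · cos φ.
True area of peninsula: 11900 × cos(77.6°) = 11900 × 0.2147 = 2555 km².
True area of crater field: 250000 × cos(30.7°) = 250000 × 0.8599 = 215000 km².
Ratio = 2555 / 215000 ≈ 0.0119.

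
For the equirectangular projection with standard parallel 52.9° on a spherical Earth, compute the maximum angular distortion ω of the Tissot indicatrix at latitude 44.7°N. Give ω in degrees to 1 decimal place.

9.4°

The equidistant cylindrical projection with φ₀ = 52.9° has h = 1 (meridians true) and k = cos φ₀ / cos φ along parallels.
At 44.7°: h = 1.000, k = 0.8486; principal scales a = 1.000, b = 0.8486.
sin(ω/2) = (a − b)/(a + b) = 0.1514/1.849 = 0.08188, so ω = 2 arcsin(0.08188) ≈ 9.4°.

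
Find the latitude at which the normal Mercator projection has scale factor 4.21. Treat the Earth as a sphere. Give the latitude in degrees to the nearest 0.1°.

76.3°

Mercator scale is k = sec φ = 1/cos φ.
1/cos φ = 4.21  ⇒  cos φ = 0.2375  ⇒  φ = arccos(0.2375) ≈ 76.3°.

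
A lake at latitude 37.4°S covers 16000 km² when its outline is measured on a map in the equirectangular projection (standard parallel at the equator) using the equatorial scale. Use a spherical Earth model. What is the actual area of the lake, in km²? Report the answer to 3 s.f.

Plate carrée maps x = Rλ, y = Rφ. The meridian scale is h = 1 and the parallel scale is k = 1/cos φ = sec φ.
Areal scale = h·k = 1 × sec φ; at 37.4°, h = 1.000, k = 1.259, so h·k = 1.259.
True area = apparent / (areal scale) = 16000 / 1.259 ≈ 12700 km².

12700 km²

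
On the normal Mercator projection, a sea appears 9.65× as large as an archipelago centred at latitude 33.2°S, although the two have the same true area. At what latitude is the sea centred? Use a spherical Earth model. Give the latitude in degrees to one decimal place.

On Mercator, (apparent₁)/(apparent₂) = sec²φ₁ / sec²φ₂ when true areas are equal.
cos²φ₂ / cos²φ₁ = 9.65  ⇒  cos φ₁ = cos 33.2° / √9.65 = 0.8368/3.106 = 0.2694.
φ₁ = arccos(0.2694) ≈ 74.4°.

74.4°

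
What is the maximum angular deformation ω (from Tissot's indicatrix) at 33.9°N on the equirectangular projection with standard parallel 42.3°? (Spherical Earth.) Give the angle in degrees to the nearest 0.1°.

In the equirectangular projection with standard parallel φ₀ = 42.3° (x = Rλ cos φ₀, y = Rφ), meridians are true-scale (h = 1) and the parallel scale is k = cos φ₀ / cos φ.
At 33.9°: h = 1.000, k = 0.8911; principal scales a = 1.000, b = 0.8911.
sin(ω/2) = (a − b)/(a + b) = 0.1089/1.891 = 0.05758, so ω = 2 arcsin(0.05758) ≈ 6.6°.

6.6°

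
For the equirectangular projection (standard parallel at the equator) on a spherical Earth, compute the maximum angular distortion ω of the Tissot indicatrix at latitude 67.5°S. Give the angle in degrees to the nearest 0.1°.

53.0°

Plate carrée maps x = Rλ, y = Rφ. The meridian scale is h = 1 and the parallel scale is k = 1/cos φ = sec φ.
At 67.5°: h = 1.000, k = 2.613; principal scales a = 2.613, b = 1.000.
sin(ω/2) = (a − b)/(a + b) = 1.613/3.613 = 0.4465, so ω = 2 arcsin(0.4465) ≈ 53.0°.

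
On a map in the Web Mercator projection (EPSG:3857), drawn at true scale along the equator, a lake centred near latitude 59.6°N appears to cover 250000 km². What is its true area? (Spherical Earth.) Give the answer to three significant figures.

For Mercator, h = k = sec φ (a conformal cylindrical projection has a single point scale, 1/cos φ).
Areal scale = k² = sec²φ = 1/cos²(59.6°) = 1/0.5060² = 3.905.
True area = apparent / (areal scale) = 250000 / 3.905 ≈ 64000 km².

64000 km²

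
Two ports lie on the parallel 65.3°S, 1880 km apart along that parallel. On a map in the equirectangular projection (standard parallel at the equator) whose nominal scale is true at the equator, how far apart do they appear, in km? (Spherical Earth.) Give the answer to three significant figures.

4500 km

Plate carrée maps x = Rλ, y = Rφ. The meridian scale is h = 1 and the parallel scale is k = 1/cos φ = sec φ.
Along the parallel, k = sec 65.3° = 1/0.4179 = 2.393.
Map distance = 1880 × 2.393 ≈ 4500 km.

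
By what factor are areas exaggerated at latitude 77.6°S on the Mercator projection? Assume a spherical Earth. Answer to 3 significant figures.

Mercator is conformal, so the point scale is isotropic: h = k = sec φ = 1/cos φ.
Areal scale = k² = sec²φ = 1/cos²(77.6°) = 1/0.2147² = 21.69.

21.7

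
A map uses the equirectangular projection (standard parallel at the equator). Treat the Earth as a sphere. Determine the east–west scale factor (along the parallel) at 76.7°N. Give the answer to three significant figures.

For the equirectangular projection with φ₀ = 0 (plate carrée), h = 1 along meridians and k = sec φ along parallels.
k = 1/cos 76.7° = 1/0.2300 = 4.347.

4.35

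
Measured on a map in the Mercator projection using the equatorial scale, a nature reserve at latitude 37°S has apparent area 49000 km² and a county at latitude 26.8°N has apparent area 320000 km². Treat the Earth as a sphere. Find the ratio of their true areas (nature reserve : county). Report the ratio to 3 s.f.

0.123

On Mercator the areal scale is sec²φ, so true area = apparent × cos²φ.
True area of nature reserve: 49000 × cos²(37°) = 49000 × 0.6378 = 31250 km².
True area of county: 320000 × cos²(26.8°) = 320000 × 0.7967 = 254900 km².
Ratio = 31250 / 254900 ≈ 0.123.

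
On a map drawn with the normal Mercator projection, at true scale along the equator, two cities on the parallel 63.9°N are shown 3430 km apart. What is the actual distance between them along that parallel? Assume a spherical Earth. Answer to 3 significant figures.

1510 km

Mercator is conformal, so the point scale is isotropic: h = k = sec φ = 1/cos φ.
Along the parallel at 63.9°, map distances are exaggerated by k = sec 63.9° = 2.273.
True distance = 3430 / 2.273 = 3430 × cos 63.9° ≈ 1510 km.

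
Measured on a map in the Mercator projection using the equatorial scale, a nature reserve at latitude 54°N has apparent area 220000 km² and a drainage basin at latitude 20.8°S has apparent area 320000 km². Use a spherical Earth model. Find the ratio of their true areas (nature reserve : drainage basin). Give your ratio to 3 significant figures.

Since Mercator area scale is 1/cos²φ, the true area equals the apparent area multiplied by cos²φ.
True area of nature reserve: 220000 × cos²(54°) = 220000 × 0.3455 = 76010 km².
True area of drainage basin: 320000 × cos²(20.8°) = 320000 × 0.8739 = 279600 km².
Ratio = 76010 / 279600 ≈ 0.272.

0.272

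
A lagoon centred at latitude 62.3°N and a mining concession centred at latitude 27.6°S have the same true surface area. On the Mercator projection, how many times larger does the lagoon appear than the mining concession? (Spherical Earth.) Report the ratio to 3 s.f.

3.63

Mercator areal scale is sec²φ.
At 62.3°: sec²(62.3°) = 1/0.4648² = 4.628.
At 27.6°: sec²(27.6°) = 1/0.8862² = 1.273.
Ratio = 4.628/1.273 = cos²(27.6°)/cos²(62.3°) ≈ 3.63.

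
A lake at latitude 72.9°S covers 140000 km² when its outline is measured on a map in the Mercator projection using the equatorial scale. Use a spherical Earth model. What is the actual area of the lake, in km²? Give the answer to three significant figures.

12100 km²

For Mercator, h = k = sec φ (a conformal cylindrical projection has a single point scale, 1/cos φ).
Areal scale = k² = sec²φ = 1/cos²(72.9°) = 1/0.2940² = 11.57.
True area = apparent / (areal scale) = 140000 / 11.57 ≈ 12100 km².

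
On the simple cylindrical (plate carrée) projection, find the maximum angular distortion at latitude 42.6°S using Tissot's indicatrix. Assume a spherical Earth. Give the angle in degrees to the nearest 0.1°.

In the plate carrée (x = Rλ, y = Rφ), meridians are true-scale (h = 1) and parallels are stretched by k = sec φ.
At 42.6°: h = 1.000, k = 1.359; principal scales a = 1.359, b = 1.000.
sin(ω/2) = (a − b)/(a + b) = 0.3585/2.359 = 0.1520, so ω = 2 arcsin(0.1520) ≈ 17.5°.

17.5°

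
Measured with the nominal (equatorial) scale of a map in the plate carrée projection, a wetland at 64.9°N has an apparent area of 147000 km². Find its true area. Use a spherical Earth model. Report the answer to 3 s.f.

For the equirectangular projection with φ₀ = 0 (plate carrée), h = 1 along meridians and k = sec φ along parallels.
Areal scale = h·k = 1 × sec φ; at 64.9°, h = 1.000, k = 2.357, so h·k = 2.357.
True area = apparent / (areal scale) = 147000 / 2.357 ≈ 62400 km².

62400 km²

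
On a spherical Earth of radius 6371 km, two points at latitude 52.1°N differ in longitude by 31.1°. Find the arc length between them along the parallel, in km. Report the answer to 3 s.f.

Arc length along a parallel = R cos φ · Δλ (with Δλ in radians).
= 6371 × cos 52.1° × (31.1° × π/180) = 6371 × 0.6143 × 0.5428 ≈ 2120 km.

2120 km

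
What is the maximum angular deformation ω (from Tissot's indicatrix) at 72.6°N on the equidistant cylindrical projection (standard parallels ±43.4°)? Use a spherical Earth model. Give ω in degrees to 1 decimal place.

49.3°

With standard parallel φ₀ = 43.4°, the equirectangular projection gives x = Rλ cos φ₀, y = Rφ, so h = 1 and k = cos 43.4° / cos φ.
At 72.6°: h = 1.000, k = 2.430; principal scales a = 2.430, b = 1.000.
sin(ω/2) = (a − b)/(a + b) = 1.430/3.430 = 0.4169, so ω = 2 arcsin(0.4169) ≈ 49.3°.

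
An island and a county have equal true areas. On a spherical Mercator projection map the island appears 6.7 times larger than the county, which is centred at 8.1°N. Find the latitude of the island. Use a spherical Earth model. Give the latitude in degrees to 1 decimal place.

On Mercator, (apparent₁)/(apparent₂) = sec²φ₁ / sec²φ₂ when true areas are equal.
cos²φ₂ / cos²φ₁ = 6.7  ⇒  cos φ₁ = cos 8.1° / √6.7 = 0.9900/2.588 = 0.3825.
φ₁ = arccos(0.3825) ≈ 67.5°.

67.5°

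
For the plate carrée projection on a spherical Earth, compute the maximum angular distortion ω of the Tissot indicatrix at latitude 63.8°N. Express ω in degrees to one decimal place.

Plate carrée maps x = Rλ, y = Rφ. The meridian scale is h = 1 and the parallel scale is k = 1/cos φ = sec φ.
At 63.8°: h = 1.000, k = 2.265; principal scales a = 2.265, b = 1.000.
sin(ω/2) = (a − b)/(a + b) = 1.265/3.265 = 0.3874, so ω = 2 arcsin(0.3874) ≈ 45.6°.

45.6°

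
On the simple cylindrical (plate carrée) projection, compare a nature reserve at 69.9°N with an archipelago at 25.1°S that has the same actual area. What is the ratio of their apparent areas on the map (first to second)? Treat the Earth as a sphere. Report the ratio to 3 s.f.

2.64

For the equirectangular projection with φ₀ = 0 (plate carrée), h = 1 along meridians and k = sec φ along parallels.
Areal scale at 69.9°: h·k = 1.000 × 2.910 = 2.910.
Areal scale at 25.1°: h·k = 1.000 × 1.104 = 1.104.
Ratio = 2.910/1.104 ≈ 2.64.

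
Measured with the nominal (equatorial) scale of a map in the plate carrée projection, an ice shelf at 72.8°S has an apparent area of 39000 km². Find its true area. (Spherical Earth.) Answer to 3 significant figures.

11500 km²

For the equirectangular projection with φ₀ = 0 (plate carrée), h = 1 along meridians and k = sec φ along parallels.
Areal scale = h·k = 1 × sec φ; at 72.8°, h = 1.000, k = 3.382, so h·k = 3.382.
True area = apparent / (areal scale) = 39000 / 3.382 ≈ 11500 km².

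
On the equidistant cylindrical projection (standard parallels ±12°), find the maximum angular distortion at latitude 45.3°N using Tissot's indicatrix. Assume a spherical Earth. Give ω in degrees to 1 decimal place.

In the equirectangular projection with standard parallel φ₀ = 12° (x = Rλ cos φ₀, y = Rφ), meridians are true-scale (h = 1) and the parallel scale is k = cos φ₀ / cos φ.
At 45.3°: h = 1.000, k = 1.391; principal scales a = 1.391, b = 1.000.
sin(ω/2) = (a − b)/(a + b) = 0.3906/2.391 = 0.1634, so ω = 2 arcsin(0.1634) ≈ 18.8°.

18.8°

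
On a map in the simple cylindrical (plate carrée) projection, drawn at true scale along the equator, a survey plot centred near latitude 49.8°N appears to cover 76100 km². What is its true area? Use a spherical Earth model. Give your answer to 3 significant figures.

Plate carrée maps x = Rλ, y = Rφ. The meridian scale is h = 1 and the parallel scale is k = 1/cos φ = sec φ.
Areal scale = h·k = 1 × sec φ; at 49.8°, h = 1.000, k = 1.549, so h·k = 1.549.
True area = apparent / (areal scale) = 76100 / 1.549 ≈ 49100 km².

49100 km²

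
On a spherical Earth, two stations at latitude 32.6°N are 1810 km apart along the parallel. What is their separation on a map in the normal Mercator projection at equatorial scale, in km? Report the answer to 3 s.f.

2150 km

Mercator is conformal, so the point scale is isotropic: h = k = sec φ = 1/cos φ.
Along the parallel, k = sec 32.6° = 1/0.8425 = 1.187.
Map distance = 1810 × 1.187 ≈ 2150 km.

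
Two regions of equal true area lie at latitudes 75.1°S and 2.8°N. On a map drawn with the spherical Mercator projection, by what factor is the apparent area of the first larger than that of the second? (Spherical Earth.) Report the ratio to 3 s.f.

15.1

On Mercator, area is exaggerated by sec²φ = 1/cos²φ.
At 75.1°: sec²(75.1°) = 1/0.2571² = 15.12.
At 2.8°: sec²(2.8°) = 1/0.9988² = 1.002.
Ratio = 15.12/1.002 = cos²(2.8°)/cos²(75.1°) ≈ 15.1.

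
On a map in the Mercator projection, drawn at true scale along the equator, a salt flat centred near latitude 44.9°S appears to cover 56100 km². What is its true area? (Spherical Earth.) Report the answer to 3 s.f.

Mercator is conformal, so the point scale is isotropic: h = k = sec φ = 1/cos φ.
Areal scale = k² = sec²φ = 1/cos²(44.9°) = 1/0.7083² = 1.993.
True area = apparent / (areal scale) = 56100 / 1.993 ≈ 28100 km².

28100 km²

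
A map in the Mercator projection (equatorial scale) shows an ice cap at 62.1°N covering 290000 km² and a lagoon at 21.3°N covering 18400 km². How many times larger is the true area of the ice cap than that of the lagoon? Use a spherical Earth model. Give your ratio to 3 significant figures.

Since Mercator area scale is 1/cos²φ, the true area equals the apparent area multiplied by cos²φ.
True area of ice cap: 290000 × cos²(62.1°) = 290000 × 0.2190 = 63500 km².
True area of lagoon: 18400 × cos²(21.3°) = 18400 × 0.8680 = 15970 km².
Ratio = 63500 / 15970 ≈ 3.98.

3.98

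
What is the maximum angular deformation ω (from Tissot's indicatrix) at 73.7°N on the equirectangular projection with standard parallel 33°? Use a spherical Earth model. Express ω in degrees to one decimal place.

The equidistant cylindrical projection with φ₀ = 33° has h = 1 (meridians true) and k = cos φ₀ / cos φ along parallels.
At 73.7°: h = 1.000, k = 2.988; principal scales a = 2.988, b = 1.000.
sin(ω/2) = (a − b)/(a + b) = 1.988/3.988 = 0.4985, so ω = 2 arcsin(0.4985) ≈ 59.8°.

59.8°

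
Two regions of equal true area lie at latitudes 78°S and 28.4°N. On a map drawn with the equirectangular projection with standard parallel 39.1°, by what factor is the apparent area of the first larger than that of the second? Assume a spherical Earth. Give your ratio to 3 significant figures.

In the equirectangular projection with standard parallel φ₀ = 39.1° (x = Rλ cos φ₀, y = Rφ), meridians are true-scale (h = 1) and the parallel scale is k = cos φ₀ / cos φ.
Areal scale at 78°: h·k = 1.000 × 3.733 = 3.733.
Areal scale at 28.4°: h·k = 1.000 × 0.8822 = 0.8822.
Ratio = 3.733/0.8822 ≈ 4.23.

4.23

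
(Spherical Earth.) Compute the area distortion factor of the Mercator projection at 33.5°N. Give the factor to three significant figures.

1.44

For Mercator, h = k = sec φ (a conformal cylindrical projection has a single point scale, 1/cos φ).
Areal scale = k² = sec²φ = 1/cos²(33.5°) = 1/0.8339² = 1.438.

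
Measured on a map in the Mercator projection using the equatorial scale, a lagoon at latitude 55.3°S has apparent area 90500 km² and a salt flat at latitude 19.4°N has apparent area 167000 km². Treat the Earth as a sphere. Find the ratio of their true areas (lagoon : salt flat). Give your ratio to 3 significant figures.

Mercator's areal exaggeration is sec²φ; hence true area = (apparent area) · cos²φ.
True area of lagoon: 90500 × cos²(55.3°) = 90500 × 0.3241 = 29330 km².
True area of salt flat: 167000 × cos²(19.4°) = 167000 × 0.8897 = 148600 km².
Ratio = 29330 / 148600 ≈ 0.197.

0.197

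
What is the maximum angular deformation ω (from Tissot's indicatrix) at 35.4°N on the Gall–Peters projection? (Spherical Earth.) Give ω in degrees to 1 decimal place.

Gall–Peters is a cylindrical equal-area projection with standard parallels at ±45°. A cylindrical equal-area projection with standard parallel φ₀ has meridian scale h = cos φ / cos φ₀ and parallel scale k = cos φ₀ / cos φ (so areas are preserved, h·k = 1).
At 35.4°: h = 1.153, k = 0.8675; principal scales a = 1.153, b = 0.8675.
sin(ω/2) = (a − b)/(a + b) = 0.2853/2.020 = 0.1412, so ω = 2 arcsin(0.1412) ≈ 16.2°.

16.2°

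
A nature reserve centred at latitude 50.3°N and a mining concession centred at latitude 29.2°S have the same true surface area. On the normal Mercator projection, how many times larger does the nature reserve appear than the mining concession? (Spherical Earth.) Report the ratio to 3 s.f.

On Mercator, area is exaggerated by sec²φ = 1/cos²φ.
At 50.3°: sec²(50.3°) = 1/0.6388² = 2.451.
At 29.2°: sec²(29.2°) = 1/0.8729² = 1.312.
Ratio = 2.451/1.312 = cos²(29.2°)/cos²(50.3°) ≈ 1.87.

1.87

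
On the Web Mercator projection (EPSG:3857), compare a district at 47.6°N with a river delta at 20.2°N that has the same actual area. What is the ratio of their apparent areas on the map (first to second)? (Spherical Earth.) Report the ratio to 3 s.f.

Mercator areal scale is sec²φ.
At 47.6°: sec²(47.6°) = 1/0.6743² = 2.199.
At 20.2°: sec²(20.2°) = 1/0.9385² = 1.135.
Ratio = 2.199/1.135 = cos²(20.2°)/cos²(47.6°) ≈ 1.94.

1.94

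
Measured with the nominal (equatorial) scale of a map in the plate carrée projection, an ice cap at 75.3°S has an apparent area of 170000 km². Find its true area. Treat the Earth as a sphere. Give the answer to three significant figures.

43100 km²

In the plate carrée (x = Rλ, y = Rφ), meridians are true-scale (h = 1) and parallels are stretched by k = sec φ.
Areal scale = h·k = 1 × sec φ; at 75.3°, h = 1.000, k = 3.941, so h·k = 3.941.
True area = apparent / (areal scale) = 170000 / 3.941 ≈ 43100 km².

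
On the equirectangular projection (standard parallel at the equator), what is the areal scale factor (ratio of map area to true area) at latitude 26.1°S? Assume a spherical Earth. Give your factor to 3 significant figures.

For the equirectangular projection with φ₀ = 0 (plate carrée), h = 1 along meridians and k = sec φ along parallels.
Areal scale = h·k = 1 × sec φ; at 26.1°, h = 1.000, k = 1.114, so h·k = 1.114.

1.11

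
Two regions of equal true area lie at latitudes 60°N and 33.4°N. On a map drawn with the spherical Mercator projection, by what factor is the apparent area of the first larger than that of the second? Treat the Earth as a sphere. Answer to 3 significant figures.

Mercator areal scale is sec²φ.
At 60°: sec²(60°) = 1/0.5000² = 4.000.
At 33.4°: sec²(33.4°) = 1/0.8348² = 1.435.
Ratio = 4.000/1.435 = cos²(33.4°)/cos²(60°) ≈ 2.79.

2.79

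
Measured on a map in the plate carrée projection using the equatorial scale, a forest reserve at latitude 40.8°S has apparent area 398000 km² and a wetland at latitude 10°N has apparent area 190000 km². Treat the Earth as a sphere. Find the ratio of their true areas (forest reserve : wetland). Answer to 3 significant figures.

Plate carrée has h = 1 and k = sec φ, giving areal scale sec φ; true area = (apparent area) · cos φ.
True area of forest reserve: 398000 × cos(40.8°) = 398000 × 0.7570 = 301300 km².
True area of wetland: 190000 × cos(10°) = 190000 × 0.9848 = 187100 km².
Ratio = 301300 / 187100 ≈ 1.61.

1.61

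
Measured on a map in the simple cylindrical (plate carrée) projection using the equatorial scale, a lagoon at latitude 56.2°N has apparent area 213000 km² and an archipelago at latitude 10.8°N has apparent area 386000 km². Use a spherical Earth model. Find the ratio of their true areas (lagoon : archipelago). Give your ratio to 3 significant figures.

0.313

Plate carrée has h = 1 and k = sec φ, giving areal scale sec φ; true area = (apparent area) · cos φ.
True area of lagoon: 213000 × cos(56.2°) = 213000 × 0.5563 = 118500 km².
True area of archipelago: 386000 × cos(10.8°) = 386000 × 0.9823 = 379200 km².
Ratio = 118500 / 379200 ≈ 0.313.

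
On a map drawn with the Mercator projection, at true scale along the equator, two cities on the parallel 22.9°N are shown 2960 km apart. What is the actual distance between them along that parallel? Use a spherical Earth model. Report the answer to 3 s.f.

Mercator is conformal, so the point scale is isotropic: h = k = sec φ = 1/cos φ.
Along the parallel at 22.9°, map distances are exaggerated by k = sec 22.9° = 1.086.
True distance = 2960 / 1.086 = 2960 × cos 22.9° ≈ 2730 km.

2730 km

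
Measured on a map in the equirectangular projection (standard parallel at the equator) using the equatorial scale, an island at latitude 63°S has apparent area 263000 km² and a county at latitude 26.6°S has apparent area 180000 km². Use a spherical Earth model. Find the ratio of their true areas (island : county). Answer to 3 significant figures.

0.742

Plate carrée has h = 1 and k = sec φ, giving areal scale sec φ; true area = (apparent area) · cos φ.
True area of island: 263000 × cos(63°) = 263000 × 0.4540 = 119400 km².
True area of county: 180000 × cos(26.6°) = 180000 × 0.8942 = 160900 km².
Ratio = 119400 / 160900 ≈ 0.742.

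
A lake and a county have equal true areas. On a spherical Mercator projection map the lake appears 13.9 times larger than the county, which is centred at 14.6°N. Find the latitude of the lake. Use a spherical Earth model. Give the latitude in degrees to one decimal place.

For equal true areas on Mercator, apparent areas scale as sec²φ, so the ratio is cos²φ₂ / cos²φ₁.
cos²φ₂ / cos²φ₁ = 13.9  ⇒  cos φ₁ = cos 14.6° / √13.9 = 0.9677/3.728 = 0.2596.
φ₁ = arccos(0.2596) ≈ 75.0°.

75.0°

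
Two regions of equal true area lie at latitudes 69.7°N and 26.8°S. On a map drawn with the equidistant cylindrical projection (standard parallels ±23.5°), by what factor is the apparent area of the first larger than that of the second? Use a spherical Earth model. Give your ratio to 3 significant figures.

In the equirectangular projection with standard parallel φ₀ = 23.5° (x = Rλ cos φ₀, y = Rφ), meridians are true-scale (h = 1) and the parallel scale is k = cos φ₀ / cos φ.
Areal scale at 69.7°: h·k = 1.000 × 2.643 = 2.643.
Areal scale at 26.8°: h·k = 1.000 × 1.027 = 1.027.
Ratio = 2.643/1.027 ≈ 2.57.

2.57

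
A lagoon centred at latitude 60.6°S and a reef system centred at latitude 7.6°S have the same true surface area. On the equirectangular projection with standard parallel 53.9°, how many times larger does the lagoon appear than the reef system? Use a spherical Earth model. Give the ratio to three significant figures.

The equidistant cylindrical projection with φ₀ = 53.9° has h = 1 (meridians true) and k = cos φ₀ / cos φ along parallels.
Areal scale at 60.6°: h·k = 1.000 × 1.200 = 1.200.
Areal scale at 7.6°: h·k = 1.000 × 0.5944 = 0.5944.
Ratio = 1.200/0.5944 ≈ 2.02.

2.02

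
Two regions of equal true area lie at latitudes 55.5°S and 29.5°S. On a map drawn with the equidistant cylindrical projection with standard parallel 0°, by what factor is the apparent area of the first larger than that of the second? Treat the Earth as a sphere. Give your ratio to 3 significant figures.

For the equirectangular projection with φ₀ = 0 (plate carrée), h = 1 along meridians and k = sec φ along parallels.
Areal scale at 55.5°: h·k = 1.000 × 1.766 = 1.766.
Areal scale at 29.5°: h·k = 1.000 × 1.149 = 1.149.
Ratio = 1.766/1.149 ≈ 1.54.

1.54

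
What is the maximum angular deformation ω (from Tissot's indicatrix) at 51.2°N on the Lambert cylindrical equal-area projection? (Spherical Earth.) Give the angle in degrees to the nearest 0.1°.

51.7°

The Lambert cylindrical equal-area projection is the cylindrical equal-area projection with its standard parallel at the equator (φ₀ = 0). For cylindrical equal-area with standard parallel φ₀, h = cos φ / cos φ₀ and k = cos φ₀ / cos φ, so h·k = 1.
At 51.2°: h = 0.6266, k = 1.596; principal scales a = 1.596, b = 0.6266.
sin(ω/2) = (a − b)/(a + b) = 0.9693/2.223 = 0.4361, so ω = 2 arcsin(0.4361) ≈ 51.7°.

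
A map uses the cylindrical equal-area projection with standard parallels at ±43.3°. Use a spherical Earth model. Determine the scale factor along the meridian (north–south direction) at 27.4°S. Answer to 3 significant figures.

Cylindrical equal-area (φ₀ = 43.3°): h = cos φ / cos 43.3° along meridians, k = cos 43.3° / cos φ along parallels; h·k = 1.
h = cos 27.4° / cos 43.3° = 0.8878/0.7278 = 1.220.

1.22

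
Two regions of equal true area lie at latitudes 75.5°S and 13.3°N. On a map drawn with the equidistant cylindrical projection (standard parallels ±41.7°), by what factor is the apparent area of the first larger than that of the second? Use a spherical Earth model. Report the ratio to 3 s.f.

3.89

The equidistant cylindrical projection with φ₀ = 41.7° has h = 1 (meridians true) and k = cos φ₀ / cos φ along parallels.
Areal scale at 75.5°: h·k = 1.000 × 2.982 = 2.982.
Areal scale at 13.3°: h·k = 1.000 × 0.7672 = 0.7672.
Ratio = 2.982/0.7672 ≈ 3.89.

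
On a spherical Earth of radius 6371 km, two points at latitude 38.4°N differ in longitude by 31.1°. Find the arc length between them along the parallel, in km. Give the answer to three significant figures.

Arc length along a parallel = R cos φ · Δλ (with Δλ in radians).
= 6371 × cos 38.4° × (31.1° × π/180) = 6371 × 0.7837 × 0.5428 ≈ 2710 km.

2710 km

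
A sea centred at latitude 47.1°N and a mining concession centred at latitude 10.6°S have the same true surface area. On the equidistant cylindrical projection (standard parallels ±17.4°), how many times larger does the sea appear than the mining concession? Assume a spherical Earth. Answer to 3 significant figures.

1.44

The equidistant cylindrical projection with φ₀ = 17.4° has h = 1 (meridians true) and k = cos φ₀ / cos φ along parallels.
Areal scale at 47.1°: h·k = 1.000 × 1.402 = 1.402.
Areal scale at 10.6°: h·k = 1.000 × 0.9708 = 0.9708.
Ratio = 1.402/0.9708 ≈ 1.44.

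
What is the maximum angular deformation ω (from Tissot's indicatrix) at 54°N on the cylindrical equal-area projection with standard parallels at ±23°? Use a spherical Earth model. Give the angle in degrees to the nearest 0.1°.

For cylindrical equal-area with standard parallel φ₀, h = cos φ / cos φ₀ and k = cos φ₀ / cos φ, so h·k = 1.
At 54°: h = 0.6385, k = 1.566; principal scales a = 1.566, b = 0.6385.
sin(ω/2) = (a − b)/(a + b) = 0.9275/2.205 = 0.4207, so ω = 2 arcsin(0.4207) ≈ 49.8°.

49.8°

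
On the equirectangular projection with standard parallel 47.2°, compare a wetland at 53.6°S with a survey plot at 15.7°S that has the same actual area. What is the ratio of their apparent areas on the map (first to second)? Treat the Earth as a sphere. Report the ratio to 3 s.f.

1.62

The equidistant cylindrical projection with φ₀ = 47.2° has h = 1 (meridians true) and k = cos φ₀ / cos φ along parallels.
Areal scale at 53.6°: h·k = 1.000 × 1.145 = 1.145.
Areal scale at 15.7°: h·k = 1.000 × 0.7058 = 0.7058.
Ratio = 1.145/0.7058 ≈ 1.62.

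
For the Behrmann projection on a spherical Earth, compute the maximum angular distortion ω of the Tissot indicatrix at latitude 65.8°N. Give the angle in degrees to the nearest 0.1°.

The Behrmann projection is cylindrical equal-area with φ₀ = 30°. A cylindrical equal-area projection with standard parallel φ₀ has meridian scale h = cos φ / cos φ₀ and parallel scale k = cos φ₀ / cos φ (so areas are preserved, h·k = 1).
At 65.8°: h = 0.4733, k = 2.113; principal scales a = 2.113, b = 0.4733.
sin(ω/2) = (a − b)/(a + b) = 1.639/2.586 = 0.6339, so ω = 2 arcsin(0.6339) ≈ 78.7°.

78.7°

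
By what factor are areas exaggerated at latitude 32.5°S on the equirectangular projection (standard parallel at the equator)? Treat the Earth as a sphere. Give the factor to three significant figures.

1.19

For the equirectangular projection with φ₀ = 0 (plate carrée), h = 1 along meridians and k = sec φ along parallels.
Areal scale = h·k = 1 × sec φ; at 32.5°, h = 1.000, k = 1.186, so h·k = 1.186.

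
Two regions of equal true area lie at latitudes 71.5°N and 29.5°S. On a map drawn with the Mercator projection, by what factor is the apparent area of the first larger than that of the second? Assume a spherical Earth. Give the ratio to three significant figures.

On Mercator, area is exaggerated by sec²φ = 1/cos²φ.
At 71.5°: sec²(71.5°) = 1/0.3173² = 9.932.
At 29.5°: sec²(29.5°) = 1/0.8704² = 1.320.
Ratio = 9.932/1.320 = cos²(29.5°)/cos²(71.5°) ≈ 7.52.

7.52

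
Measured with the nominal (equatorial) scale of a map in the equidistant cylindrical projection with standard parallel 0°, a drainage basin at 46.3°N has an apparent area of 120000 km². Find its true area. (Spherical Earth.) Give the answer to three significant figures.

Plate carrée maps x = Rλ, y = Rφ. The meridian scale is h = 1 and the parallel scale is k = 1/cos φ = sec φ.
Areal scale = h·k = 1 × sec φ; at 46.3°, h = 1.000, k = 1.447, so h·k = 1.447.
True area = apparent / (areal scale) = 120000 / 1.447 ≈ 82900 km².

82900 km²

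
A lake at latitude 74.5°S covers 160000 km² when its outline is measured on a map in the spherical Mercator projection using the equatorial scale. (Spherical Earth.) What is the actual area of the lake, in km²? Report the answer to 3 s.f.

The Mercator projection is conformal; its linear scale factor is the same in every direction and equals sec φ = 1/cos φ.
Areal scale = k² = sec²φ = 1/cos²(74.5°) = 1/0.2672² = 14.00.
True area = apparent / (areal scale) = 160000 / 14.00 ≈ 11400 km².

11400 km²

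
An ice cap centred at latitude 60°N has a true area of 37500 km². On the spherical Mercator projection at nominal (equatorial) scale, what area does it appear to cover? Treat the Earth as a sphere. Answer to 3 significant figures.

The Mercator projection is conformal; its linear scale factor is the same in every direction and equals sec φ = 1/cos φ.
Areal scale = k² = sec²φ = 1/cos²(60°) = 1/0.5000² = 4.000.
Apparent area = 37500 × 4.000 ≈ 150000 km².

150000 km²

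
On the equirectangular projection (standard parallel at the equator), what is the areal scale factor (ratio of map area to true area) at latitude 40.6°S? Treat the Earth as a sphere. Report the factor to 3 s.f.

Plate carrée maps x = Rλ, y = Rφ. The meridian scale is h = 1 and the parallel scale is k = 1/cos φ = sec φ.
Areal scale = h·k = 1 × sec φ; at 40.6°, h = 1.000, k = 1.317, so h·k = 1.317.

1.32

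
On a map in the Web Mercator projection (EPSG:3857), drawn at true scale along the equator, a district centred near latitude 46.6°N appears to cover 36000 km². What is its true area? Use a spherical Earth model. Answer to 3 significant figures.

17000 km²

The Mercator projection is conformal; its linear scale factor is the same in every direction and equals sec φ = 1/cos φ.
Areal scale = k² = sec²φ = 1/cos²(46.6°) = 1/0.6871² = 2.118.
True area = apparent / (areal scale) = 36000 / 2.118 ≈ 17000 km².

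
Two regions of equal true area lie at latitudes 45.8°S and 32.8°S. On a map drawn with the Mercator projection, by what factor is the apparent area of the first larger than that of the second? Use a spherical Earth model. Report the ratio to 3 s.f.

On Mercator, area is exaggerated by sec²φ = 1/cos²φ.
At 45.8°: sec²(45.8°) = 1/0.6972² = 2.057.
At 32.8°: sec²(32.8°) = 1/0.8406² = 1.415.
Ratio = 2.057/1.415 = cos²(32.8°)/cos²(45.8°) ≈ 1.45.

1.45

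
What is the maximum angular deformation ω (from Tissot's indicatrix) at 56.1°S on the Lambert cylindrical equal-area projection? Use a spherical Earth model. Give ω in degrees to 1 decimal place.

The Lambert cylindrical equal-area projection is the cylindrical equal-area projection with its standard parallel at the equator (φ₀ = 0). For cylindrical equal-area with standard parallel φ₀, h = cos φ / cos φ₀ and k = cos φ₀ / cos φ, so h·k = 1.
At 56.1°: h = 0.5577, k = 1.793; principal scales a = 1.793, b = 0.5577.
sin(ω/2) = (a − b)/(a + b) = 1.235/2.351 = 0.5255, so ω = 2 arcsin(0.5255) ≈ 63.4°.

63.4°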